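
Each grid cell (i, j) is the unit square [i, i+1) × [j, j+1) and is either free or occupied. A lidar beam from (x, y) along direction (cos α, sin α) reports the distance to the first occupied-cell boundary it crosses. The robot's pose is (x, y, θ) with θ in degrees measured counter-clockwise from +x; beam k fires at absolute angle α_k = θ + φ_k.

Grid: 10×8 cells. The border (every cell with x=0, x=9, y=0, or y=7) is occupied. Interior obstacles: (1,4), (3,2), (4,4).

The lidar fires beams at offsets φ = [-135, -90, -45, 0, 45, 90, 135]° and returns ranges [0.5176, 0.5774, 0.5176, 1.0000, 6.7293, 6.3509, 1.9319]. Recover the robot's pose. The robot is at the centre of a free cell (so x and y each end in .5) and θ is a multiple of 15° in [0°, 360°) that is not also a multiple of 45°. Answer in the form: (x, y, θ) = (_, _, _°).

(x, y, θ) = (8.5, 6.5, 150°)

Candidates: 45 free-cell centres × 16 headings = 720 poses. Raycast each; keep the one whose scan matches to 4 dp.
  (6.5, 5.5, 210°): beam 1 = 1.5529 ≠ 0.5176 ✗
  (2.5, 1.5, 165°): beam 1 = 1.0000 ≠ 0.5176 ✗
  (6.5, 2.5, 255°): beam 1 = 5.1962 ≠ 0.5176 ✗
  (2.5, 4.5, 30°): beam 1 = 3.6235 ≠ 0.5176 ✗
  (7.5, 6.5, 165°): beam 1 = 1.0000 ≠ 0.5176 ✗
  …
  (8.5, 6.5, 150°): r_1=0.5176, r_2=0.5774, r_3=0.5176, r_4=1.0000, r_5=6.7293, r_6=6.3509, r_7=1.9319 — all match ✓
No second candidate reproduces the full scan.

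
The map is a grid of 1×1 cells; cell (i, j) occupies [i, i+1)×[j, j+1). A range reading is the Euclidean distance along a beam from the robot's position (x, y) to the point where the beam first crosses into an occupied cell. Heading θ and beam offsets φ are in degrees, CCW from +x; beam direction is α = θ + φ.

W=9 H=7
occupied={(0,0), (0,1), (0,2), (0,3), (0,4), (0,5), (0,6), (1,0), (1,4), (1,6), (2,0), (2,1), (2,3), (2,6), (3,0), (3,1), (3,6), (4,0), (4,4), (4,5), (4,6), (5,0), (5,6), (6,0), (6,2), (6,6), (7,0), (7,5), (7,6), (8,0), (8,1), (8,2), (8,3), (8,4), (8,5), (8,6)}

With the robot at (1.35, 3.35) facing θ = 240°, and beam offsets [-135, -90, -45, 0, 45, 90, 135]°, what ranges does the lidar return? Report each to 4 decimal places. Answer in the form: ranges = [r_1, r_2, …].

ranges = [0.6729, 0.4041, 0.3623, 0.7000, 2.4329, 2.7000, 0.6729]

beam 1: φ=-135°, α=105°
  dir = (cos 105°, sin 105°) = (-0.2588, 0.9659); from cell (1,3)
  next x-line at t=1.3523, next y-line at t=0.6729; Δt_x=3.8637, Δt_y=1.0353
    y: enter (1,4) at t=0.6729 ← occupied
  → r_1 = 0.6729
beam 2: φ=-90°, α=150°
  dir = (cos 150°, sin 150°) = (-0.8660, 0.5000); from cell (1,3)
  next x-line at t=0.4041, next y-line at t=1.3000; Δt_x=1.1547, Δt_y=2.0000
    x: enter (0,3) at t=0.4041 ← occupied
  → r_2 = 0.4041
beam 3: φ=-45°, α=195°
  dir = (cos 195°, sin 195°) = (-0.9659, -0.2588); from cell (1,3)
  next x-line at t=0.3623, next y-line at t=1.3523; Δt_x=1.0353, Δt_y=3.8637
    x: enter (0,3) at t=0.3623 ← occupied
  → r_3 = 0.3623
beam 4: φ=0°, α=240°
  dir = (cos 240°, sin 240°) = (-0.5000, -0.8660); from cell (1,3)
  next x-line at t=0.7000, next y-line at t=0.4041; Δt_x=2.0000, Δt_y=1.1547
    y: enter (1,2) at t=0.4041
    x: enter (0,2) at t=0.7000 ← occupied
  → r_4 = 0.7000
beam 5: φ=45°, α=285°
  dir = (cos 285°, sin 285°) = (0.2588, -0.9659); from cell (1,3)
  next x-line at t=2.5114, next y-line at t=0.3623; Δt_x=3.8637, Δt_y=1.0353
    y: enter (1,2) at t=0.3623
    y: enter (1,1) at t=1.3976
    y: enter (1,0) at t=2.4329 ← occupied
  → r_5 = 2.4329
beam 6: φ=90°, α=330°
  dir = (cos 330°, sin 330°) = (0.8660, -0.5000); from cell (1,3)
  next x-line at t=0.7506, next y-line at t=0.7000; Δt_x=1.1547, Δt_y=2.0000
    y: enter (1,2) at t=0.7000
    x: enter (2,2) at t=0.7506
    x: enter (3,2) at t=1.9053
    y: enter (3,1) at t=2.7000 ← occupied
  → r_6 = 2.7000
beam 7: φ=135°, α=15°
  dir = (cos 15°, sin 15°) = (0.9659, 0.2588); from cell (1,3)
  next x-line at t=0.6729, next y-line at t=2.5114; Δt_x=1.0353, Δt_y=3.8637
    x: enter (2,3) at t=0.6729 ← occupied
  → r_7 = 0.6729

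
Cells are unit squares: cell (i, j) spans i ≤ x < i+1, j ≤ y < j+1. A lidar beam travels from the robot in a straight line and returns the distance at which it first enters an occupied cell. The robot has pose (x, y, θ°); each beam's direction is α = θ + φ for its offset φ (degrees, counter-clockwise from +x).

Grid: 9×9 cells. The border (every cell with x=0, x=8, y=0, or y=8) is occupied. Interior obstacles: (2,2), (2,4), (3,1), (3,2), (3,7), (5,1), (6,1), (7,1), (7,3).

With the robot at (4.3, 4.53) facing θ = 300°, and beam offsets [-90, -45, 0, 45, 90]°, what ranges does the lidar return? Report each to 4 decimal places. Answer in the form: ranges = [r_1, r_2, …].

beam 1: φ=-90°, α=210°
  direction (-0.8660, -0.5000); cell (4,4); t to first gridline: x 0.3464, y 1.0600 (then +1.1547 / +2.0000)
    (3,4) via x @ 0.3464
    (3,3) via y @ 1.0600
    (2,3) via x @ 1.5011
    (1,3) via x @ 2.6558
    (1,2) via y @ 3.0600
    (0,2) via x @ 3.8105  # hit
  → r_1 = 3.8105
beam 2: φ=-45°, α=255°
  direction (-0.2588, -0.9659); cell (4,4); t to first gridline: x 1.1591, y 0.5487 (then +3.8637 / +1.0353)
    (4,3) via y @ 0.5487
    (3,3) via x @ 1.1591
    (3,2) via y @ 1.5840  # hit
  → r_2 = 1.5840
beam 3: φ=0°, α=300°
  direction (0.5000, -0.8660); cell (4,4); t to first gridline: x 1.4000, y 0.6120 (then +2.0000 / +1.1547)
    (4,3) via y @ 0.6120
    (5,3) via x @ 1.4000
    (5,2) via y @ 1.7667
    (5,1) via y @ 2.9214  # hit
  → r_3 = 2.9214
beam 4: φ=45°, α=345°
  direction (0.9659, -0.2588); cell (4,4); t to first gridline: x 0.7247, y 2.0478 (then +1.0353 / +3.8637)
    (5,4) via x @ 0.7247
    (6,4) via x @ 1.7600
    (6,3) via y @ 2.0478
    (7,3) via x @ 2.7952  # hit
  → r_4 = 2.7952
beam 5: φ=90°, α=30°
  direction (0.8660, 0.5000); cell (4,4); t to first gridline: x 0.8083, y 0.9400 (then +1.1547 / +2.0000)
    (5,4) via x @ 0.8083
    (5,5) via y @ 0.9400
    (6,5) via x @ 1.9630
    (6,6) via y @ 2.9400
    (7,6) via x @ 3.1177
    (8,6) via x @ 4.2724  # hit
  → r_5 = 4.2724

ranges = [3.8105, 1.5840, 2.9214, 2.7952, 4.2724]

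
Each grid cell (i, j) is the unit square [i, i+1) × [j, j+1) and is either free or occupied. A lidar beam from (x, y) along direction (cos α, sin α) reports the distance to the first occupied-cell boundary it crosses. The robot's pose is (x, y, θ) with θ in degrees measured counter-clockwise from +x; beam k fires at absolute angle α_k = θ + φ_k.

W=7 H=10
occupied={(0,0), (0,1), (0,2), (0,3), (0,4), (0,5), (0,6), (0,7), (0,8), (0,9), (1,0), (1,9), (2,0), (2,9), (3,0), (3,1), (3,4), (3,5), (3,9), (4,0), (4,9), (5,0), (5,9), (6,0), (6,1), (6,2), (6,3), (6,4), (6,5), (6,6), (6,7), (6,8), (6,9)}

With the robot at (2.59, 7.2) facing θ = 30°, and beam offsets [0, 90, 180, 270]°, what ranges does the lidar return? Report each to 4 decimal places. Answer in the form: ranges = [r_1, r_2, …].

beam 1: φ=0°, α=30°
  d=(0.8660,0.5000)  start (2,7)  tX=0.4734 tY=1.6000  stride 1/|dx|=1.1547 1/|dy|=2.0000
    cross x-line → (3,7), t=0.4734
    cross y-line → (3,8), t=1.6000
    cross x-line → (4,8), t=1.6281
    cross x-line → (5,8), t=2.7828
    cross y-line → (5,9), t=3.6000 (wall)
  → r_1 = 3.6000
beam 2: φ=90°, α=120°
  d=(-0.5000,0.8660)  start (2,7)  tX=1.1800 tY=0.9238  stride 1/|dx|=2.0000 1/|dy|=1.1547
    cross y-line → (2,8), t=0.9238
    cross x-line → (1,8), t=1.1800
    cross y-line → (1,9), t=2.0785 (wall)
  → r_2 = 2.0785
beam 3: φ=180°, α=210°
  d=(-0.8660,-0.5000)  start (2,7)  tX=0.6813 tY=0.4000  stride 1/|dx|=1.1547 1/|dy|=2.0000
    cross y-line → (2,6), t=0.4000
    cross x-line → (1,6), t=0.6813
    cross x-line → (0,6), t=1.8360 (wall)
  → r_3 = 1.8360
beam 4: φ=270°, α=300°
  d=(0.5000,-0.8660)  start (2,7)  tX=0.8200 tY=0.2309  stride 1/|dx|=2.0000 1/|dy|=1.1547
    cross y-line → (2,6), t=0.2309
    cross x-line → (3,6), t=0.8200
    cross y-line → (3,5), t=1.3856 (wall)
  → r_4 = 1.3856

ranges = [3.6000, 2.0785, 1.8360, 1.3856]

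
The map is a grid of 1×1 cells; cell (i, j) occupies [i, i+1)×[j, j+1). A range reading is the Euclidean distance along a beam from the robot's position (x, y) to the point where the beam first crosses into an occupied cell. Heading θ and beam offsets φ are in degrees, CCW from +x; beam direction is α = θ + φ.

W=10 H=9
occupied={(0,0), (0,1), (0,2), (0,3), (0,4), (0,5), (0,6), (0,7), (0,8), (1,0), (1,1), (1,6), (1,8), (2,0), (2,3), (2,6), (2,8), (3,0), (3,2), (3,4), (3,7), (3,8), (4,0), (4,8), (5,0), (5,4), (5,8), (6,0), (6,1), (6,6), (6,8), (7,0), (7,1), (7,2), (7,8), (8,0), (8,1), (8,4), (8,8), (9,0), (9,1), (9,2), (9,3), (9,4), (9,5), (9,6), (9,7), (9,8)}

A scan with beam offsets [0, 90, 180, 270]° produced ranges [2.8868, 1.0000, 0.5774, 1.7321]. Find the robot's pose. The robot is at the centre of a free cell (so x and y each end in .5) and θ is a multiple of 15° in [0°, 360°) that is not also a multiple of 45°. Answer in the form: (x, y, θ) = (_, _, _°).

The pose lattice has 42·16 = 672 candidates. Test each by forward raycasting.
  (4.5, 5.5, 285°): beam 1 = 4.6587 ≠ 2.8868 ✗
  (1.5, 5.5, 300°): beam 1 = 1.7321 ≠ 2.8868 ✗
  (1.5, 7.5, 120°): beam 1 = 0.5774 ≠ 2.8868 ✗
  (4.5, 5.5, 210°): beam 1 = 1.0000 ≠ 2.8868 ✗
  …
  (3.5, 5.5, 60°): r_1=2.8868, r_2=1.0000, r_3=0.5774, r_4=1.7321 — all match ✓
No second candidate reproduces the full scan.

(x, y, θ) = (3.5, 5.5, 60°)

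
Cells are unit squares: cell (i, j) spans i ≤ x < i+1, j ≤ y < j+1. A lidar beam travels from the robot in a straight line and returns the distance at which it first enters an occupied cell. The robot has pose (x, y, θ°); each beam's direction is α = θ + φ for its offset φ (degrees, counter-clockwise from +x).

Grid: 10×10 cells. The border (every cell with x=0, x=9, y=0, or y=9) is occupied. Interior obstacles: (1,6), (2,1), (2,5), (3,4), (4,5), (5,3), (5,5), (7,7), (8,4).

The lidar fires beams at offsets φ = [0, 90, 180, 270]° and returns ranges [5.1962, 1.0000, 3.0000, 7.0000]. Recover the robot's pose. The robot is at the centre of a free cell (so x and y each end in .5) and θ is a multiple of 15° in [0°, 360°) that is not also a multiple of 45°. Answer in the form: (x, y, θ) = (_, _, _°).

(x, y, θ) = (7.5, 5.5, 240°)

The pose lattice has 55·16 = 880 candidates. Test each by forward raycasting.
  (4.5, 2.5, 300°): beam 1 = 1.7321 ≠ 5.1962 ✗
  (7.5, 5.5, 30°): beam 1 = 1.7321 ≠ 5.1962 ✗
  (6.5, 4.5, 330°): beam 1 = 2.8868 ≠ 5.1962 ✗
  (6.5, 7.5, 330°): beam 1 = 0.5774 ≠ 5.1962 ✗
  …
  (7.5, 5.5, 240°): r_1=5.1962, r_2=1.0000, r_3=3.0000, r_4=7.0000 — all match ✓
Unique over the lattice → pose = (7.5, 5.5, 240°).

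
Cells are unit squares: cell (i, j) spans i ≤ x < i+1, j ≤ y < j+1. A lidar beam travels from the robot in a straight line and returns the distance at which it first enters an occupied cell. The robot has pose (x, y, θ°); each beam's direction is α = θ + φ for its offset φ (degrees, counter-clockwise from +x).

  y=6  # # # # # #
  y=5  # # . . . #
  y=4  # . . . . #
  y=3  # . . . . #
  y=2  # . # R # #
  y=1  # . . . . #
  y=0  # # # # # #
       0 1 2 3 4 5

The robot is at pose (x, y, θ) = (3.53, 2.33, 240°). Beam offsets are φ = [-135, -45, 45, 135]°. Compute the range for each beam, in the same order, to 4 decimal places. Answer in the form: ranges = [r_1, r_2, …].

ranges = [3.7995, 0.5487, 1.3769, 0.4866]

beam 1: φ=-135°, α=105°
  direction (-0.2588, 0.9659); cell (3,2); t to first gridline: x 2.0478, y 0.6936 (then +3.8637 / +1.0353)
    (3,3) via y @ 0.6936
    (3,4) via y @ 1.7289
    (2,4) via x @ 2.0478
    (2,5) via y @ 2.7642
    (2,6) via y @ 3.7995  # hit
  → r_1 = 3.7995
beam 2: φ=-45°, α=195°
  direction (-0.9659, -0.2588); cell (3,2); t to first gridline: x 0.5487, y 1.2750 (then +1.0353 / +3.8637)
    (2,2) via x @ 0.5487  # hit
  → r_2 = 0.5487
beam 3: φ=45°, α=285°
  direction (0.2588, -0.9659); cell (3,2); t to first gridline: x 1.8159, y 0.3416 (then +3.8637 / +1.0353)
    (3,1) via y @ 0.3416
    (3,0) via y @ 1.3769  # hit
  → r_3 = 1.3769
beam 4: φ=135°, α=15°
  direction (0.9659, 0.2588); cell (3,2); t to first gridline: x 0.4866, y 2.5887 (then +1.0353 / +3.8637)
    (4,2) via x @ 0.4866  # hit
  → r_4 = 0.4866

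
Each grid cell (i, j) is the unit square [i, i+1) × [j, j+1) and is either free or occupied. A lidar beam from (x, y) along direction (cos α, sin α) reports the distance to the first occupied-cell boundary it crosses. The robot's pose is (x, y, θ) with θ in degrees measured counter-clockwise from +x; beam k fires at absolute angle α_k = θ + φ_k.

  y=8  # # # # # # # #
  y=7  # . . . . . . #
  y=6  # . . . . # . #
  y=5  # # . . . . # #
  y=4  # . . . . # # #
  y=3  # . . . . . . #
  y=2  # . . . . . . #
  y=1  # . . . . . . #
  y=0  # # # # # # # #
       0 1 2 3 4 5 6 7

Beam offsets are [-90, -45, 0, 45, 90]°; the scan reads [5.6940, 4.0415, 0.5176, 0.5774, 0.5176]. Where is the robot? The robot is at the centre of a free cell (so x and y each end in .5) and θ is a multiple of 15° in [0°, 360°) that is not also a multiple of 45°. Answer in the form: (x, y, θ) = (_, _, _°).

Candidates: 37 free-cell centres × 16 headings = 592 poses. Raycast each; keep the one whose scan matches to 4 dp.
  (2.5, 3.5, 15°): beam 1 = 2.5882 ≠ 5.6940 ✗
  (3.5, 6.5, 210°): beam 1 = 1.7321 ≠ 5.6940 ✗
  (6.5, 3.5, 75°): beam 1 = 0.5176 ≠ 5.6940 ✗
  …
  (1.5, 4.5, 75°): r_1=5.6940, r_2=4.0415, r_3=0.5176, r_4=0.5774, r_5=0.5176 — all match ✓
Only this pose fits every beam.

(x, y, θ) = (1.5, 4.5, 75°)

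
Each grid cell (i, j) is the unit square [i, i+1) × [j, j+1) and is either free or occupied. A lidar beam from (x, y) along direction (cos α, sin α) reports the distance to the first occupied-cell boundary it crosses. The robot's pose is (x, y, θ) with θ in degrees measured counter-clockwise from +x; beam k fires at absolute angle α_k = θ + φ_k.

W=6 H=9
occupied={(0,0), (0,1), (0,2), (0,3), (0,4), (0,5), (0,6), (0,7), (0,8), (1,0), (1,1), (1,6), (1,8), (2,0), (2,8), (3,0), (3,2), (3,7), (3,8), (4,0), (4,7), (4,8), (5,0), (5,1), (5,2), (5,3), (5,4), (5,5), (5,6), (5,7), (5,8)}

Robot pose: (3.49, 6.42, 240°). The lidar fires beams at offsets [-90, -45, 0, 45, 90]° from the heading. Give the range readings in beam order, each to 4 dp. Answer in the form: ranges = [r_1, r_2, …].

beam 1: φ=-90°, α=150°
  dir = (cos 150°, sin 150°) = (-0.8660, 0.5000); from cell (3,6)
  next x-line at t=0.5658, next y-line at t=1.1600; Δt_x=1.1547, Δt_y=2.0000
    x: enter (2,6) at t=0.5658
    y: enter (2,7) at t=1.1600
    x: enter (1,7) at t=1.7205
    x: enter (0,7) at t=2.8752 ← occupied
  → r_1 = 2.8752
beam 2: φ=-45°, α=195°
  dir = (cos 195°, sin 195°) = (-0.9659, -0.2588); from cell (3,6)
  next x-line at t=0.5073, next y-line at t=1.6228; Δt_x=1.0353, Δt_y=3.8637
    x: enter (2,6) at t=0.5073
    x: enter (1,6) at t=1.5426 ← occupied
  → r_2 = 1.5426
beam 3: φ=0°, α=240°
  dir = (cos 240°, sin 240°) = (-0.5000, -0.8660); from cell (3,6)
  next x-line at t=0.9800, next y-line at t=0.4850; Δt_x=2.0000, Δt_y=1.1547
    y: enter (3,5) at t=0.4850
    x: enter (2,5) at t=0.9800
    y: enter (2,4) at t=1.6397
    y: enter (2,3) at t=2.7944
    x: enter (1,3) at t=2.9800
    y: enter (1,2) at t=3.9491
    x: enter (0,2) at t=4.9800 ← occupied
  → r_3 = 4.9800
beam 4: φ=45°, α=285°
  dir = (cos 285°, sin 285°) = (0.2588, -0.9659); from cell (3,6)
  next x-line at t=1.9705, next y-line at t=0.4348; Δt_x=3.8637, Δt_y=1.0353
    y: enter (3,5) at t=0.4348
    y: enter (3,4) at t=1.4701
    x: enter (4,4) at t=1.9705
    y: enter (4,3) at t=2.5054
    y: enter (4,2) at t=3.5406
    y: enter (4,1) at t=4.5759
    y: enter (4,0) at t=5.6112 ← occupied
  → r_4 = 5.6112
beam 5: φ=90°, α=330°
  dir = (cos 330°, sin 330°) = (0.8660, -0.5000); from cell (3,6)
  next x-line at t=0.5889, next y-line at t=0.8400; Δt_x=1.1547, Δt_y=2.0000
    x: enter (4,6) at t=0.5889
    y: enter (4,5) at t=0.8400
    x: enter (5,5) at t=1.7436 ← occupied
  → r_5 = 1.7436

ranges = [2.8752, 1.5426, 4.9800, 5.6112, 1.7436]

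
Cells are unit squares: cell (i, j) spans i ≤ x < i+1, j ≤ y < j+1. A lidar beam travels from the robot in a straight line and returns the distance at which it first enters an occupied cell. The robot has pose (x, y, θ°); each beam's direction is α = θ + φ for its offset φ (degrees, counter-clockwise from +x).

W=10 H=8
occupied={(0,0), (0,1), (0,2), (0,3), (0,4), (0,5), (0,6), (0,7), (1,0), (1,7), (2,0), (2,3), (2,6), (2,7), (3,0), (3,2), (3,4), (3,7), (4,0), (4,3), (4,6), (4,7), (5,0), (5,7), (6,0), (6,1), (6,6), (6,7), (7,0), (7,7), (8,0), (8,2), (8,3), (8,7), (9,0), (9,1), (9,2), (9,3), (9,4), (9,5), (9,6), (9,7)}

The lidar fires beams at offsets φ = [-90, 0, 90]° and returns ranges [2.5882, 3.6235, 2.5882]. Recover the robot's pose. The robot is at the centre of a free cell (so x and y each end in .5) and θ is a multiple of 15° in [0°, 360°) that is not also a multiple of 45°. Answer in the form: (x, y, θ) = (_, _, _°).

(x, y, θ) = (7.5, 3.5, 195°)

Enumerate (i+0.5, j+0.5, θ) over the 38 free cells and 16 admissible headings. For each, cast all 3 beams and compare to the given ranges.
  (2.5, 5.5, 105°): beam 1 = 1.9319 ≠ 2.5882 ✗
  (5.5, 1.5, 240°): beam 1 = 1.7321 ≠ 2.5882 ✗
  (4.5, 4.5, 150°): beam 1 = 2.8868 ≠ 2.5882 ✗
  (3.5, 3.5, 75°): beam 1 = 0.5176 ≠ 2.5882 ✗
  (3.5, 5.5, 15°): beam 1 = 0.5176 ≠ 2.5882 ✗
  …
  (7.5, 3.5, 195°): r_1=2.5882, r_2=3.6235, r_3=2.5882 — all match ✓
Unique over the lattice → pose = (7.5, 3.5, 195°).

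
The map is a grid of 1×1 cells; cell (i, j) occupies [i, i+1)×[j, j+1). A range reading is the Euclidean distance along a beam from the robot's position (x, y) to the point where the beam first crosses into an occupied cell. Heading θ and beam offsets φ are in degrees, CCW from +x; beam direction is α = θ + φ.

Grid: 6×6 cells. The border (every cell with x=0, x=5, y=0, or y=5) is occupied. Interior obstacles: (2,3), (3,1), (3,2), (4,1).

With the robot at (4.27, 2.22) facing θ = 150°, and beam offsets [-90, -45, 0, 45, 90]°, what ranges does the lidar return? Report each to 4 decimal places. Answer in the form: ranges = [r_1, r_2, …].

beam 1: φ=-90°, α=60°
  dir = (cos 60°, sin 60°) = (0.5000, 0.8660); from cell (4,2)
  next x-line at t=1.4600, next y-line at t=0.9007; Δt_x=2.0000, Δt_y=1.1547
    y: enter (4,3) at t=0.9007
    x: enter (5,3) at t=1.4600 ← occupied
  → r_1 = 1.4600
beam 2: φ=-45°, α=105°
  dir = (cos 105°, sin 105°) = (-0.2588, 0.9659); from cell (4,2)
  next x-line at t=1.0432, next y-line at t=0.8075; Δt_x=3.8637, Δt_y=1.0353
    y: enter (4,3) at t=0.8075
    x: enter (3,3) at t=1.0432
    y: enter (3,4) at t=1.8428
    y: enter (3,5) at t=2.8781 ← occupied
  → r_2 = 2.8781
beam 3: φ=0°, α=150°
  dir = (cos 150°, sin 150°) = (-0.8660, 0.5000); from cell (4,2)
  next x-line at t=0.3118, next y-line at t=1.5600; Δt_x=1.1547, Δt_y=2.0000
    x: enter (3,2) at t=0.3118 ← occupied
  → r_3 = 0.3118
beam 4: φ=45°, α=195°
  dir = (cos 195°, sin 195°) = (-0.9659, -0.2588); from cell (4,2)
  next x-line at t=0.2795, next y-line at t=0.8500; Δt_x=1.0353, Δt_y=3.8637
    x: enter (3,2) at t=0.2795 ← occupied
  → r_4 = 0.2795
beam 5: φ=90°, α=240°
  dir = (cos 240°, sin 240°) = (-0.5000, -0.8660); from cell (4,2)
  next x-line at t=0.5400, next y-line at t=0.2540; Δt_x=2.0000, Δt_y=1.1547
    y: enter (4,1) at t=0.2540 ← occupied
  → r_5 = 0.2540

ranges = [1.4600, 2.8781, 0.3118, 0.2795, 0.2540]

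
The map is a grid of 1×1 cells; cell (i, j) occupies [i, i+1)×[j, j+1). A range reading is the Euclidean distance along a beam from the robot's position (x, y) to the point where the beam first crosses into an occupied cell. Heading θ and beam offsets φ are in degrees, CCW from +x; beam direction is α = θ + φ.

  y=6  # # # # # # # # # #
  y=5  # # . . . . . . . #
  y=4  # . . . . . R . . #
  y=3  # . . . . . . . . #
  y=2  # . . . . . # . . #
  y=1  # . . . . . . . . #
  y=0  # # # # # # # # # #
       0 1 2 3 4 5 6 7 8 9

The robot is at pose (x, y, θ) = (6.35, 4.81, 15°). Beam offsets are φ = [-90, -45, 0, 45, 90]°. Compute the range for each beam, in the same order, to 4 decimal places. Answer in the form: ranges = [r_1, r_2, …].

beam 1: φ=-90°, α=285°
  d=(0.2588,-0.9659)  start (6,4)  tX=2.5114 tY=0.8386  stride 1/|dx|=3.8637 1/|dy|=1.0353
    cross y-line → (6,3), t=0.8386
    cross y-line → (6,2), t=1.8738 (wall)
  → r_1 = 1.8738
beam 2: φ=-45°, α=330°
  d=(0.8660,-0.5000)  start (6,4)  tX=0.7506 tY=1.6200  stride 1/|dx|=1.1547 1/|dy|=2.0000
    cross x-line → (7,4), t=0.7506
    cross y-line → (7,3), t=1.6200
    cross x-line → (8,3), t=1.9053
    cross x-line → (9,3), t=3.0600 (wall)
  → r_2 = 3.0600
beam 3: φ=0°, α=15°
  d=(0.9659,0.2588)  start (6,4)  tX=0.6729 tY=0.7341  stride 1/|dx|=1.0353 1/|dy|=3.8637
    cross x-line → (7,4), t=0.6729
    cross y-line → (7,5), t=0.7341
    cross x-line → (8,5), t=1.7082
    cross x-line → (9,5), t=2.7435 (wall)
  → r_3 = 2.7435
beam 4: φ=45°, α=60°
  d=(0.5000,0.8660)  start (6,4)  tX=1.3000 tY=0.2194  stride 1/|dx|=2.0000 1/|dy|=1.1547
    cross y-line → (6,5), t=0.2194
    cross x-line → (7,5), t=1.3000
    cross y-line → (7,6), t=1.3741 (wall)
  → r_4 = 1.3741
beam 5: φ=90°, α=105°
  d=(-0.2588,0.9659)  start (6,4)  tX=1.3523 tY=0.1967  stride 1/|dx|=3.8637 1/|dy|=1.0353
    cross y-line → (6,5), t=0.1967
    cross y-line → (6,6), t=1.2320 (wall)
  → r_5 = 1.2320

ranges = [1.8738, 3.0600, 2.7435, 1.3741, 1.2320]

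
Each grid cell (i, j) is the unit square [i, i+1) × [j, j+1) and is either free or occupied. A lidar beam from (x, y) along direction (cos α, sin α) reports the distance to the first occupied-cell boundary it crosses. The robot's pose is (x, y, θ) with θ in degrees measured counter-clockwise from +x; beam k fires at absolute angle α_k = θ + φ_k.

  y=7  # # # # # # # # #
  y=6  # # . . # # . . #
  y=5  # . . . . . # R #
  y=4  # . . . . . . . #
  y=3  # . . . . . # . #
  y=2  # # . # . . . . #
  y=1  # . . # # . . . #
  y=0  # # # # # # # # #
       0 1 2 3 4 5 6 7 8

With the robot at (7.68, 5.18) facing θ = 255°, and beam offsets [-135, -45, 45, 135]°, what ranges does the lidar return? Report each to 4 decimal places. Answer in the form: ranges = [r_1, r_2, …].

ranges = [2.1016, 4.3600, 0.6400, 0.3695]

beam 1: φ=-135°, α=120°
  cosα=-0.5000 sinα=0.8660 | (7,5) | tMaxX 1.3600 tMaxY 0.9469 | tΔX 2.0000 tΔY 1.1547
    t=0.9469 [y] (7,6)
    t=1.3600 [x] (6,6)
    t=2.1016 [y] (6,7) — stop
  → r_1 = 2.1016
beam 2: φ=-45°, α=210°
  cosα=-0.8660 sinα=-0.5000 | (7,5) | tMaxX 0.7852 tMaxY 0.3600 | tΔX 1.1547 tΔY 2.0000
    t=0.3600 [y] (7,4)
    t=0.7852 [x] (6,4)
    t=1.9399 [x] (5,4)
    t=2.3600 [y] (5,3)
    t=3.0946 [x] (4,3)
    t=4.2493 [x] (3,3)
    t=4.3600 [y] (3,2) — stop
  → r_2 = 4.3600
beam 3: φ=45°, α=300°
  cosα=0.5000 sinα=-0.8660 | (7,5) | tMaxX 0.6400 tMaxY 0.2078 | tΔX 2.0000 tΔY 1.1547
    t=0.2078 [y] (7,4)
    t=0.6400 [x] (8,4) — stop
  → r_3 = 0.6400
beam 4: φ=135°, α=30°
  cosα=0.8660 sinα=0.5000 | (7,5) | tMaxX 0.3695 tMaxY 1.6400 | tΔX 1.1547 tΔY 2.0000
    t=0.3695 [x] (8,5) — stop
  → r_4 = 0.3695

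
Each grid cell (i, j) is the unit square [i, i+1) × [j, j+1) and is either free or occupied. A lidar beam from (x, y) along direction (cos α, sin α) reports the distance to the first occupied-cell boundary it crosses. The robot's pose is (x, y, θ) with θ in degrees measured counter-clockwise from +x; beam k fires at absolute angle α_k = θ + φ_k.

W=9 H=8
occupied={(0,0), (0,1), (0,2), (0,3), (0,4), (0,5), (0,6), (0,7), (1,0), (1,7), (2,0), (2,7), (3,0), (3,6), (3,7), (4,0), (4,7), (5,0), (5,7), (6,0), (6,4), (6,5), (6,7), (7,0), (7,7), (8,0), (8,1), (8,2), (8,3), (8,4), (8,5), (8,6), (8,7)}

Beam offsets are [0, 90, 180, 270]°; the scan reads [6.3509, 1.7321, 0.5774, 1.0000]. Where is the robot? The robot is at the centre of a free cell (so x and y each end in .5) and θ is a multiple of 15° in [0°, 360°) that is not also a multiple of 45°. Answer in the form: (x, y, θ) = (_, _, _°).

(x, y, θ) = (2.5, 1.5, 60°)

The pose lattice has 39·16 = 624 candidates. Test each by forward raycasting.
  (3.5, 4.5, 255°): beam 1 = 3.6235 ≠ 6.3509 ✗
  (2.5, 1.5, 120°): beam 1 = 3.0000 ≠ 6.3509 ✗
  (2.5, 6.5, 300°): beam 2 = 0.5774 ≠ 1.7321 ✗
  (5.5, 3.5, 240°): beam 1 = 2.8868 ≠ 6.3509 ✗
  …
  (2.5, 1.5, 60°): r_1=6.3509, r_2=1.7321, r_3=0.5774, r_4=1.0000 — all match ✓
Only this pose fits every beam.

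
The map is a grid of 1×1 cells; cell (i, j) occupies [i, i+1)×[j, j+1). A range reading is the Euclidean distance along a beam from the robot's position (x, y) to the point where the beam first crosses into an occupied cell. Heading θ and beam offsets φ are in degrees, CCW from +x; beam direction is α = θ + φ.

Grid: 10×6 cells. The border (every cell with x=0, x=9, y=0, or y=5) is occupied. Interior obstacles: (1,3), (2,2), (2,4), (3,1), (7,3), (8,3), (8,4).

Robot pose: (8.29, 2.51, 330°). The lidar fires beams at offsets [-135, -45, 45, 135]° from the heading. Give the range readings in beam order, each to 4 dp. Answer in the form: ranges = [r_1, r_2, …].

beam 1: φ=-135°, α=195°
  dir = (cos 195°, sin 195°) = (-0.9659, -0.2588); from cell (8,2)
  next x-line at t=0.3002, next y-line at t=1.9705; Δt_x=1.0353, Δt_y=3.8637
    x: enter (7,2) at t=0.3002
    x: enter (6,2) at t=1.3355
    y: enter (6,1) at t=1.9705
    x: enter (5,1) at t=2.3708
    x: enter (4,1) at t=3.4061
    x: enter (3,1) at t=4.4413 ← occupied
  → r_1 = 4.4413
beam 2: φ=-45°, α=285°
  dir = (cos 285°, sin 285°) = (0.2588, -0.9659); from cell (8,2)
  next x-line at t=2.7432, next y-line at t=0.5280; Δt_x=3.8637, Δt_y=1.0353
    y: enter (8,1) at t=0.5280
    y: enter (8,0) at t=1.5633 ← occupied
  → r_2 = 1.5633
beam 3: φ=45°, α=15°
  dir = (cos 15°, sin 15°) = (0.9659, 0.2588); from cell (8,2)
  next x-line at t=0.7350, next y-line at t=1.8932; Δt_x=1.0353, Δt_y=3.8637
    x: enter (9,2) at t=0.7350 ← occupied
  → r_3 = 0.7350
beam 4: φ=135°, α=105°
  dir = (cos 105°, sin 105°) = (-0.2588, 0.9659); from cell (8,2)
  next x-line at t=1.1205, next y-line at t=0.5073; Δt_x=3.8637, Δt_y=1.0353
    y: enter (8,3) at t=0.5073 ← occupied
  → r_4 = 0.5073

ranges = [4.4413, 1.5633, 0.7350, 0.5073]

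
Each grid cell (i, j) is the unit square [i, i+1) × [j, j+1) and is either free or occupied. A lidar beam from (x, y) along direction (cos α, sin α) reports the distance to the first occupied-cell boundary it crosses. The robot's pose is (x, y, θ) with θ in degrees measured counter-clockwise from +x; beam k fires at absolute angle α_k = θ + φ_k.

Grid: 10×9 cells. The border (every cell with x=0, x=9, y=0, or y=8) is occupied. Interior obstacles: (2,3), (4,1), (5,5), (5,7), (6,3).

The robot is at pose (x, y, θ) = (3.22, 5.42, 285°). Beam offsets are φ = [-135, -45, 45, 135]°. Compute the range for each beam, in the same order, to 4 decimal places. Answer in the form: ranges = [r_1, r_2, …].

beam 1: φ=-135°, α=150°
  cosα=-0.8660 sinα=0.5000 | (3,5) | tMaxX 0.2540 tMaxY 1.1600 | tΔX 1.1547 tΔY 2.0000
    t=0.2540 [x] (2,5)
    t=1.1600 [y] (2,6)
    t=1.4087 [x] (1,6)
    t=2.5634 [x] (0,6) — stop
  → r_1 = 2.5634
beam 2: φ=-45°, α=240°
  cosα=-0.5000 sinα=-0.8660 | (3,5) | tMaxX 0.4400 tMaxY 0.4850 | tΔX 2.0000 tΔY 1.1547
    t=0.4400 [x] (2,5)
    t=0.4850 [y] (2,4)
    t=1.6397 [y] (2,3) — stop
  → r_2 = 1.6397
beam 3: φ=45°, α=330°
  cosα=0.8660 sinα=-0.5000 | (3,5) | tMaxX 0.9007 tMaxY 0.8400 | tΔX 1.1547 tΔY 2.0000
    t=0.8400 [y] (3,4)
    t=0.9007 [x] (4,4)
    t=2.0554 [x] (5,4)
    t=2.8400 [y] (5,3)
    t=3.2101 [x] (6,3) — stop
  → r_3 = 3.2101
beam 4: φ=135°, α=60°
  cosα=0.5000 sinα=0.8660 | (3,5) | tMaxX 1.5600 tMaxY 0.6697 | tΔX 2.0000 tΔY 1.1547
    t=0.6697 [y] (3,6)
    t=1.5600 [x] (4,6)
    t=1.8244 [y] (4,7)
    t=2.9791 [y] (4,8) — stop
  → r_4 = 2.9791

ranges = [2.5634, 1.6397, 3.2101, 2.9791]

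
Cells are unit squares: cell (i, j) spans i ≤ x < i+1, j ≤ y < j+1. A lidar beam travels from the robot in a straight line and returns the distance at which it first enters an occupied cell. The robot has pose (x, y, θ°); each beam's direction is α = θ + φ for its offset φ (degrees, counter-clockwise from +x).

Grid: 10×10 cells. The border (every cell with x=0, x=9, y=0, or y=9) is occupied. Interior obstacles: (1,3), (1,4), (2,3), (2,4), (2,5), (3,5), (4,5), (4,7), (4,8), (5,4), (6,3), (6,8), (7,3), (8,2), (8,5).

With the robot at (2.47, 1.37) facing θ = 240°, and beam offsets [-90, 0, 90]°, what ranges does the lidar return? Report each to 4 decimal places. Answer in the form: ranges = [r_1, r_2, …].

ranges = [1.6974, 0.4272, 0.7400]

beam 1: φ=-90°, α=150°
  dir = (cos 150°, sin 150°) = (-0.8660, 0.5000); from cell (2,1)
  next x-line at t=0.5427, next y-line at t=1.2600; Δt_x=1.1547, Δt_y=2.0000
    x: enter (1,1) at t=0.5427
    y: enter (1,2) at t=1.2600
    x: enter (0,2) at t=1.6974 ← occupied
  → r_1 = 1.6974
beam 2: φ=0°, α=240°
  dir = (cos 240°, sin 240°) = (-0.5000, -0.8660); from cell (2,1)
  next x-line at t=0.9400, next y-line at t=0.4272; Δt_x=2.0000, Δt_y=1.1547
    y: enter (2,0) at t=0.4272 ← occupied
  → r_2 = 0.4272
beam 3: φ=90°, α=330°
  dir = (cos 330°, sin 330°) = (0.8660, -0.5000); from cell (2,1)
  next x-line at t=0.6120, next y-line at t=0.7400; Δt_x=1.1547, Δt_y=2.0000
    x: enter (3,1) at t=0.6120
    y: enter (3,0) at t=0.7400 ← occupied
  → r_3 = 0.7400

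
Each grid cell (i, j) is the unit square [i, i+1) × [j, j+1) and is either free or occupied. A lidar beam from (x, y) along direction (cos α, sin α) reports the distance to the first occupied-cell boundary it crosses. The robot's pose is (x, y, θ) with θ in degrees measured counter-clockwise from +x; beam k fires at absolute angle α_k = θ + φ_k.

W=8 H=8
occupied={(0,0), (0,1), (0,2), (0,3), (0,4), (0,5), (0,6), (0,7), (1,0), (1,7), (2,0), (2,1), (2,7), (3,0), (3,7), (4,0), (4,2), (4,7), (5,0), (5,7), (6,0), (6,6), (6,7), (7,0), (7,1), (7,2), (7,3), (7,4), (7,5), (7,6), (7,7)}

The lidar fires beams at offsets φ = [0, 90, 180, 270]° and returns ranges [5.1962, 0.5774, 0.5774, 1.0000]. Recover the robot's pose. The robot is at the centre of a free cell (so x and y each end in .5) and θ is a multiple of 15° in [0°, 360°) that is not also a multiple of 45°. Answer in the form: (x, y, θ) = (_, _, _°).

(x, y, θ) = (5.5, 6.5, 240°)

The pose lattice has 33·16 = 528 candidates. Test each by forward raycasting.
  (2.5, 5.5, 195°): beam 1 = 1.5529 ≠ 5.1962 ✗
  (4.5, 1.5, 105°): beam 1 = 0.5176 ≠ 5.1962 ✗
  (1.5, 2.5, 285°): beam 1 = 1.5529 ≠ 5.1962 ✗
  …
  (5.5, 6.5, 240°): r_1=5.1962, r_2=0.5774, r_3=0.5774, r_4=1.0000 — all match ✓
Unique over the lattice → pose = (5.5, 6.5, 240°).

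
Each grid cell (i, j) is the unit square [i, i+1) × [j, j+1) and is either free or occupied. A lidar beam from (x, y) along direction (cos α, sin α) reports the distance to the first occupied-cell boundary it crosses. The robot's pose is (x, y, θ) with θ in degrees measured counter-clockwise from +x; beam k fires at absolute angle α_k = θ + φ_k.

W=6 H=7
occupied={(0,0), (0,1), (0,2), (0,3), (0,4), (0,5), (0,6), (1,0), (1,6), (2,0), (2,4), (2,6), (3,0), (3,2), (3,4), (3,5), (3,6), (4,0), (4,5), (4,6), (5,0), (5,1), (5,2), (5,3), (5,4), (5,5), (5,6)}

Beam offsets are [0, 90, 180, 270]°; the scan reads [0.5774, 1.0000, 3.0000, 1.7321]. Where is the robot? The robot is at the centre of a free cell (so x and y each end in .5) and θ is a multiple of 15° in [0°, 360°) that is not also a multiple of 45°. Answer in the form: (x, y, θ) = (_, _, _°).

Candidates: 15 free-cell centres × 16 headings = 240 poses. Raycast each; keep the one whose scan matches to 4 dp.
  (1.5, 5.5, 330°): beam 1 = 1.0000 ≠ 0.5774 ✗
  (4.5, 2.5, 120°): beam 1 = 1.7321 ≠ 0.5774 ✗
  (1.5, 4.5, 105°): beam 1 = 1.5529 ≠ 0.5774 ✗
  (4.5, 3.5, 195°): beam 1 = 3.6235 ≠ 0.5774 ✗
  (2.5, 2.5, 105°): beam 1 = 1.5529 ≠ 0.5774 ✗
  …
  (1.5, 2.5, 150°): r_1=0.5774, r_2=1.0000, r_3=3.0000, r_4=1.7321 — all match ✓
Only this pose fits every beam.

(x, y, θ) = (1.5, 2.5, 150°)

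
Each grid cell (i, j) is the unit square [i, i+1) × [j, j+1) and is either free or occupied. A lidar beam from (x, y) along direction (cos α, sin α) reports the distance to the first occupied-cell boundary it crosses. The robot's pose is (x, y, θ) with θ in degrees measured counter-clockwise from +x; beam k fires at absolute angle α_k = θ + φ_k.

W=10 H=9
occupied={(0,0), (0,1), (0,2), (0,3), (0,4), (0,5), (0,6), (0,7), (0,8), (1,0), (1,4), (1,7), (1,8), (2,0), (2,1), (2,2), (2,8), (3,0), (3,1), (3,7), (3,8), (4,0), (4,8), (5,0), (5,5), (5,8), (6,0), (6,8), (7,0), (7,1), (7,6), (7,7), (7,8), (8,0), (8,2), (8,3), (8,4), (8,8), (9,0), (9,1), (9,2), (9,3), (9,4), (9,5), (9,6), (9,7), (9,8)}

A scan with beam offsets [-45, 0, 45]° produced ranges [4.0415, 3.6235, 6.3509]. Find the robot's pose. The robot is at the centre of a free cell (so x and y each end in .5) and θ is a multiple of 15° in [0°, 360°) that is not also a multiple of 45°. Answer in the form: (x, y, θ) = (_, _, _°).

(x, y, θ) = (4.5, 1.5, 75°)

The pose lattice has 43·16 = 688 candidates. Test each by forward raycasting.
  (6.5, 5.5, 150°): beam 1 = 2.5882 ≠ 4.0415 ✗
  (3.5, 5.5, 15°): beam 1 = 5.1962 ≠ 4.0415 ✗
  (1.5, 5.5, 210°): beam 1 = 0.5176 ≠ 4.0415 ✗
  (1.5, 1.5, 210°): beam 1 = 0.5176 ≠ 4.0415 ✗
  (8.5, 5.5, 150°): beam 1 = 1.9319 ≠ 4.0415 ✗
  …
  (4.5, 1.5, 75°): r_1=4.0415, r_2=3.6235, r_3=6.3509 — all match ✓
Unique over the lattice → pose = (4.5, 1.5, 75°).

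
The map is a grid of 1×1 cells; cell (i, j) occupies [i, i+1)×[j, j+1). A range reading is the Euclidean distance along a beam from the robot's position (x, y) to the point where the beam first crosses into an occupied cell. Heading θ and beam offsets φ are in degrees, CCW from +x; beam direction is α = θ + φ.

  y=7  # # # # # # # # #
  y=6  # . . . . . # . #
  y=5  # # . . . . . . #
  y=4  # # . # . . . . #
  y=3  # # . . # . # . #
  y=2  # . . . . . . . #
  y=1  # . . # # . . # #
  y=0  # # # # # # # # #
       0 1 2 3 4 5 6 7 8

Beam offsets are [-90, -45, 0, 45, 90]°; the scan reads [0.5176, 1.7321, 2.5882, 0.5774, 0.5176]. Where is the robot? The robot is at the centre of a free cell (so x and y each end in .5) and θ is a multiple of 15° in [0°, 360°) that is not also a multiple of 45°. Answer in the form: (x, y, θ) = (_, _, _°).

(x, y, θ) = (5.5, 3.5, 285°)

Enumerate (i+0.5, j+0.5, θ) over the 32 free cells and 16 admissible headings. For each, cast all 5 beams and compare to the given ranges.
  (7.5, 4.5, 255°): beam 1 = 5.6940 ≠ 0.5176 ✗
  (5.5, 2.5, 210°): beam 1 = 1.0000 ≠ 0.5176 ✗
  (7.5, 6.5, 345°): beam 1 = 2.5882 ≠ 0.5176 ✗
  (3.5, 3.5, 240°): beam 1 = 1.7321 ≠ 0.5176 ✗
  …
  (5.5, 3.5, 285°): r_1=0.5176, r_2=1.7321, r_3=2.5882, r_4=0.5774, r_5=0.5176 — all match ✓
Unique over the lattice → pose = (5.5, 3.5, 285°).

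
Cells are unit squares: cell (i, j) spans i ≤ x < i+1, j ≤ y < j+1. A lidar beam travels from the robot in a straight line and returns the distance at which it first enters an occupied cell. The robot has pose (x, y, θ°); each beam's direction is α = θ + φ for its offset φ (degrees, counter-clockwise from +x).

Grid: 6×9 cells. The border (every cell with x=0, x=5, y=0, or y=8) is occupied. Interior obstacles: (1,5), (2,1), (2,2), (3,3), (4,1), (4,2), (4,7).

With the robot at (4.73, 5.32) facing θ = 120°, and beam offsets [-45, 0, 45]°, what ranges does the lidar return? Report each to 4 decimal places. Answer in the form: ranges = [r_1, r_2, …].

ranges = [1.0432, 3.0946, 3.8616]

beam 1: φ=-45°, α=75°
  d=(0.2588,0.9659)  start (4,5)  tX=1.0432 tY=0.7040  stride 1/|dx|=3.8637 1/|dy|=1.0353
    cross y-line → (4,6), t=0.7040
    cross x-line → (5,6), t=1.0432 (wall)
  → r_1 = 1.0432
beam 2: φ=0°, α=120°
  d=(-0.5000,0.8660)  start (4,5)  tX=1.4600 tY=0.7852  stride 1/|dx|=2.0000 1/|dy|=1.1547
    cross y-line → (4,6), t=0.7852
    cross x-line → (3,6), t=1.4600
    cross y-line → (3,7), t=1.9399
    cross y-line → (3,8), t=3.0946 (wall)
  → r_2 = 3.0946
beam 3: φ=45°, α=165°
  d=(-0.9659,0.2588)  start (4,5)  tX=0.7558 tY=2.6273  stride 1/|dx|=1.0353 1/|dy|=3.8637
    cross x-line → (3,5), t=0.7558
    cross x-line → (2,5), t=1.7910
    cross y-line → (2,6), t=2.6273
    cross x-line → (1,6), t=2.8263
    cross x-line → (0,6), t=3.8616 (wall)
  → r_3 = 3.8616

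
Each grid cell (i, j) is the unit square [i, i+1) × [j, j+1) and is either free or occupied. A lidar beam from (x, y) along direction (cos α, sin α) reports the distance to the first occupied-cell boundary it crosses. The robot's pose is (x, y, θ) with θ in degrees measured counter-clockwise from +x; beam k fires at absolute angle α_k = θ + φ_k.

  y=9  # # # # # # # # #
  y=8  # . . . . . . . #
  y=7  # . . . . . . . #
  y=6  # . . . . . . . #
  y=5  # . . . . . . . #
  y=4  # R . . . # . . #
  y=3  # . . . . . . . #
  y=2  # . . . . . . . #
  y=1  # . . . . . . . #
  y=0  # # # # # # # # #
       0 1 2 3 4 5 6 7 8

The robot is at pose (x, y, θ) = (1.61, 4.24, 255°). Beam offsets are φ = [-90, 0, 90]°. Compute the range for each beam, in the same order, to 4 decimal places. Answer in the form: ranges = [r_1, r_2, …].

beam 1: φ=-90°, α=165°
  d=(-0.9659,0.2588)  start (1,4)  tX=0.6315 tY=2.9364  stride 1/|dx|=1.0353 1/|dy|=3.8637
    cross x-line → (0,4), t=0.6315 (wall)
  → r_1 = 0.6315
beam 2: φ=0°, α=255°
  d=(-0.2588,-0.9659)  start (1,4)  tX=2.3569 tY=0.2485  stride 1/|dx|=3.8637 1/|dy|=1.0353
    cross y-line → (1,3), t=0.2485
    cross y-line → (1,2), t=1.2837
    cross y-line → (1,1), t=2.3190
    cross x-line → (0,1), t=2.3569 (wall)
  → r_2 = 2.3569
beam 3: φ=90°, α=345°
  d=(0.9659,-0.2588)  start (1,4)  tX=0.4038 tY=0.9273  stride 1/|dx|=1.0353 1/|dy|=3.8637
    cross x-line → (2,4), t=0.4038
    cross y-line → (2,3), t=0.9273
    cross x-line → (3,3), t=1.4390
    cross x-line → (4,3), t=2.4743
    cross x-line → (5,3), t=3.5096
    cross x-line → (6,3), t=4.5449
    cross y-line → (6,2), t=4.7910
    cross x-line → (7,2), t=5.5801
    cross x-line → (8,2), t=6.6154 (wall)
  → r_3 = 6.6154

ranges = [0.6315, 2.3569, 6.6154]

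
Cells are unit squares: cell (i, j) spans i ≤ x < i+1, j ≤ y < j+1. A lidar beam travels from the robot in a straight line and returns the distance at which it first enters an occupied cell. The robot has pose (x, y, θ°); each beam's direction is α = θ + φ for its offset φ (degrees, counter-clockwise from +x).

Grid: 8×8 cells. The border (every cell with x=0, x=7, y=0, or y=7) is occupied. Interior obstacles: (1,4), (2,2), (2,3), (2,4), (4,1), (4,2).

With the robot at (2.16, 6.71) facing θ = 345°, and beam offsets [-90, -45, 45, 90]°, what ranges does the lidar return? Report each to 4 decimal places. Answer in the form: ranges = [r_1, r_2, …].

beam 1: φ=-90°, α=255°
  d=(-0.2588,-0.9659)  start (2,6)  tX=0.6182 tY=0.7350  stride 1/|dx|=3.8637 1/|dy|=1.0353
    cross x-line → (1,6), t=0.6182
    cross y-line → (1,5), t=0.7350
    cross y-line → (1,4), t=1.7703 (wall)
  → r_1 = 1.7703
beam 2: φ=-45°, α=300°
  d=(0.5000,-0.8660)  start (2,6)  tX=1.6800 tY=0.8198  stride 1/|dx|=2.0000 1/|dy|=1.1547
    cross y-line → (2,5), t=0.8198
    cross x-line → (3,5), t=1.6800
    cross y-line → (3,4), t=1.9745
    cross y-line → (3,3), t=3.1292
    cross x-line → (4,3), t=3.6800
    cross y-line → (4,2), t=4.2839 (wall)
  → r_2 = 4.2839
beam 3: φ=45°, α=30°
  d=(0.8660,0.5000)  start (2,6)  tX=0.9699 tY=0.5800  stride 1/|dx|=1.1547 1/|dy|=2.0000
    cross y-line → (2,7), t=0.5800 (wall)
  → r_3 = 0.5800
beam 4: φ=90°, α=75°
  d=(0.2588,0.9659)  start (2,6)  tX=3.2455 tY=0.3002  stride 1/|dx|=3.8637 1/|dy|=1.0353
    cross y-line → (2,7), t=0.3002 (wall)
  → r_4 = 0.3002

ranges = [1.7703, 4.2839, 0.5800, 0.3002]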